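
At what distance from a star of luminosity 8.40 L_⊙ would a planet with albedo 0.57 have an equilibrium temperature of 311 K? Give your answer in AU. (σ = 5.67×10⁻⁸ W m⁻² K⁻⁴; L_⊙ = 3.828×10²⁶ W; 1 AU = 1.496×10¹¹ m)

d ≈ 1.52 AU

L = 8.40 × 3.828×10²⁶ = 3.22×10²⁷ W.
From T_eq⁴ = L(1−A)/(16πσd²): d = √[L(1−A)/(16πσT_eq⁴)].
d = √[3.22×10²⁷ × 0.43 / (16π × 5.67×10⁻⁸ × (311)⁴)] = 2.28×10¹¹ m = 1.52 AU.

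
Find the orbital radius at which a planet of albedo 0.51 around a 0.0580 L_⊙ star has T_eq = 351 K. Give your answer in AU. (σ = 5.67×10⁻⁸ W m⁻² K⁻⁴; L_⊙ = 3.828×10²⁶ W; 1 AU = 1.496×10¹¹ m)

d ≈ 0.106 AU

L = 0.0580 × 3.828×10²⁶ = 2.22×10²⁵ W.
From T_eq⁴ = L(1−A)/(16πσd²): d = √[L(1−A)/(16πσT_eq⁴)].
d = √[2.22×10²⁵ × 0.49 / (16π × 5.67×10⁻⁸ × (351)⁴)] = 1.59×10¹⁰ m = 0.106 AU.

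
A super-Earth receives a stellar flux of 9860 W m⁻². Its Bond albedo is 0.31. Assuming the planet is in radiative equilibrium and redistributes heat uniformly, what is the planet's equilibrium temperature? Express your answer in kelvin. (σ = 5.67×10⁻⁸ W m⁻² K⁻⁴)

T_eq ≈ 416 K

Energy balance: absorbed = emitted ⇒ πR²·S(1−A) = 4πR²·σT_eq⁴, so T_eq⁴ = S(1−A)/(4σ).
T_eq = [9860 × 0.69 / (4 × 5.67×10⁻⁸)]^(1/4) = (3.00×10¹⁰)^(1/4) = 416 K.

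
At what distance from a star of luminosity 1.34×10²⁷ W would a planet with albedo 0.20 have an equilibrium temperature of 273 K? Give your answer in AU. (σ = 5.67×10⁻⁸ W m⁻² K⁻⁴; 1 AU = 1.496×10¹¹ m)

From T_eq⁴ = L(1−A)/(16πσd²): d = √[L(1−A)/(16πσT_eq⁴)].
d = √[1.34×10²⁷ × 0.80 / (16π × 5.67×10⁻⁸ × (273)⁴)] = 2.60×10¹¹ m = 1.74 AU.

d ≈ 1.74 AU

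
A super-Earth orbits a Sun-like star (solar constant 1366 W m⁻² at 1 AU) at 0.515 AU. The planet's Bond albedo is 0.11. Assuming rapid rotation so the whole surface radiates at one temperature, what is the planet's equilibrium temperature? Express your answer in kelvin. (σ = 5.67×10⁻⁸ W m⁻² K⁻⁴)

Flux at 0.515 AU: S = 1366/0.515² = 5150 W m⁻².
Energy balance: absorbed = emitted ⇒ πR²·S(1−A) = 4πR²·σT_eq⁴, so T_eq⁴ = S(1−A)/(4σ).
T_eq = [5150 × 0.89 / (4 × 5.67×10⁻⁸)]^(1/4) = (2.02×10¹⁰)^(1/4) = 377 K.

T_eq ≈ 377 K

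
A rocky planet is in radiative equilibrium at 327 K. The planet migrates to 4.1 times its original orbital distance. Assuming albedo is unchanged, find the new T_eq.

T_eq ∝ L^(1/4) · d^(−1/2).
T′ = 327 / 4.1^(1/2) = 161 K.

T_eq ≈ 161 K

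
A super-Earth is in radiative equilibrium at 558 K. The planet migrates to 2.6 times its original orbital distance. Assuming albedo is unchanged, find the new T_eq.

T_eq ≈ 346 K

T_eq ∝ L^(1/4) · d^(−1/2).
T′ = 558 / 2.6^(1/2) = 346 K.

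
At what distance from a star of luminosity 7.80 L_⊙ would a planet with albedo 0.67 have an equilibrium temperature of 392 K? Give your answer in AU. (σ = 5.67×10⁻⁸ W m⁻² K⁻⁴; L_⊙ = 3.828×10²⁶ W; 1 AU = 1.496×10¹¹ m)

d ≈ 0.809 AU

L = 7.80 × 3.828×10²⁶ = 2.99×10²⁷ W.
From T_eq⁴ = L(1−A)/(16πσd²): d = √[L(1−A)/(16πσT_eq⁴)].
d = √[2.99×10²⁷ × 0.33 / (16π × 5.67×10⁻⁸ × (392)⁴)] = 1.21×10¹¹ m = 0.809 AU.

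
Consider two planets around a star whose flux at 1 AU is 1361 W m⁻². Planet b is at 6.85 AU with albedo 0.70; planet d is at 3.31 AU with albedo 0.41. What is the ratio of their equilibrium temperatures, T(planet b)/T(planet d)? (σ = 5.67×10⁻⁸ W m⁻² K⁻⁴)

T_eq = [S₀(1−A)/(4σd²)]^(1/4), so T ∝ (1−A)^(1/4) / √d.
T₁ = [1361×0.30/(4×5.67×10⁻⁸×6.85²)]^(1/4) = 78.70 K.
T₂ = [1361×0.59/(4×5.67×10⁻⁸×3.31²)]^(1/4) = 134.08 K.

T₁/T₂ ≈ 0.587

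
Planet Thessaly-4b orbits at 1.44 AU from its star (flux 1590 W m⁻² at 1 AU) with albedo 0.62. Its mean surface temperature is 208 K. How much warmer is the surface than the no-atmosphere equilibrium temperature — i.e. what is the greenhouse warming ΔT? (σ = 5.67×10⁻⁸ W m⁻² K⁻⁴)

ΔT ≈ 18.7 K

S = 1590/1.44² = 766.8 W m⁻².
T_eq = [S(1−A)/(4σ)]^(1/4) = [766.8×0.38/(4×5.67×10⁻⁸)]^(1/4) = 189.3 K.
ΔT = T_surf − T_eq = 208 − 189.3.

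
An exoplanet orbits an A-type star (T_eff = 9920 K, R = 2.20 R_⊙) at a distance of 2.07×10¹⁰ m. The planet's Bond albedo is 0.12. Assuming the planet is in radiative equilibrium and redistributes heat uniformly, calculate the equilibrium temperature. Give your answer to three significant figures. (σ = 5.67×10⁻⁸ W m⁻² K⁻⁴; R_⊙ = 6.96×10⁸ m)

T_eq ≈ 1850 K

R_⋆ = 2.20 × 6.96×10⁸ = 1.53×10⁹ m.
L = 4πR_⋆²σT_⋆⁴ = 4π(1.53×10⁹)² × 5.67×10⁻⁸ × (9920)⁴ = 1.62×10²⁸ W.
S = L/(4πd²) = 3.00×10⁶ W m⁻².
Energy balance: absorbed = emitted ⇒ πR²·S(1−A) = 4πR²·σT_eq⁴, so T_eq⁴ = S(1−A)/(4σ).
T_eq = [3.00×10⁶ × 0.88 / (4 × 5.67×10⁻⁸)]^(1/4) = (1.17×10¹³)^(1/4) = 1850 K.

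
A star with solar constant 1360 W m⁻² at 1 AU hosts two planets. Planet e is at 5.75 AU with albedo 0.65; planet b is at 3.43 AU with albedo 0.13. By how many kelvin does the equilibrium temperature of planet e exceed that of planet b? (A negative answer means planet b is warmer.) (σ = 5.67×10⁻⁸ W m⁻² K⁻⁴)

ΔT ≈ -55.9 K

T_eq = [S₀(1−A)/(4σd²)]^(1/4), so T ∝ (1−A)^(1/4) / √d.
T₁ = [1360×0.35/(4×5.67×10⁻⁸×5.75²)]^(1/4) = 89.26 K.
T₂ = [1360×0.87/(4×5.67×10⁻⁸×3.43²)]^(1/4) = 145.11 K.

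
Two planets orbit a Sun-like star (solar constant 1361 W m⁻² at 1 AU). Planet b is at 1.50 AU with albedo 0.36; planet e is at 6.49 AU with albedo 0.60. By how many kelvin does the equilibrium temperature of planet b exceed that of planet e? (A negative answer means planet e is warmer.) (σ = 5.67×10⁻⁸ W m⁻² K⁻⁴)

T_eq = [S₀(1−A)/(4σd²)]^(1/4), so T ∝ (1−A)^(1/4) / √d.
T₁ = [1361×0.64/(4×5.67×10⁻⁸×1.50²)]^(1/4) = 203.26 K.
T₂ = [1361×0.40/(4×5.67×10⁻⁸×6.49²)]^(1/4) = 86.89 K.

ΔT ≈ 116.4 K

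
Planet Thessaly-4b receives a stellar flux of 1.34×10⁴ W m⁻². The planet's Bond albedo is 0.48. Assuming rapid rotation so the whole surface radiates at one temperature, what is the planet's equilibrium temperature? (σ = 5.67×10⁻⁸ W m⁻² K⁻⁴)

Energy balance: absorbed = emitted ⇒ πR²·S(1−A) = 4πR²·σT_eq⁴, so T_eq⁴ = S(1−A)/(4σ).
T_eq = [1.34×10⁴ × 0.52 / (4 × 5.67×10⁻⁸)]^(1/4) = (3.07×10¹⁰)^(1/4) = 419 K.

T_eq ≈ 419 K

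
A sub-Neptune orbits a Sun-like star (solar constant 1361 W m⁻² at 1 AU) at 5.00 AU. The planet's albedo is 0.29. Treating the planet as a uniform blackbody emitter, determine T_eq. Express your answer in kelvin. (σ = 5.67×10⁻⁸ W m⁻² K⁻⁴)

T_eq ≈ 114 K

Flux at 5.00 AU: S = 1361/5.00² = 54.4 W m⁻².
Energy balance: absorbed = emitted ⇒ πR²·S(1−A) = 4πR²·σT_eq⁴, so T_eq⁴ = S(1−A)/(4σ).
T_eq = [54.4 × 0.71 / (4 × 5.67×10⁻⁸)]^(1/4) = (1.70×10⁸)^(1/4) = 114 K.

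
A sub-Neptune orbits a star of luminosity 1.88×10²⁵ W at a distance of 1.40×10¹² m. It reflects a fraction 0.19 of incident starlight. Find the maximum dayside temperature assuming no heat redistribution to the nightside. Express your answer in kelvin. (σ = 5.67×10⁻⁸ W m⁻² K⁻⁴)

Flux: S = L/(4πd²) = 1.88×10²⁵/(4π×(1.40×10¹²)²) = 0.763 W m⁻².
With no redistribution each surface element balances locally: S(1−A) = σT⁴.
T = [0.763 × 0.81 / 5.67×10⁻⁸]^(1/4) = (1.09×10⁷)^(1/4) = 57.5 K.

T_ss ≈ 57.5 K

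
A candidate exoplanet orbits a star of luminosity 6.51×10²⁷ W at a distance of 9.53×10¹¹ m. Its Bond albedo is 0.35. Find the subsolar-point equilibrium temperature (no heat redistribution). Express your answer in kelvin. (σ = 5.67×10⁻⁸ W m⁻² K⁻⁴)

Flux: S = L/(4πd²) = 6.51×10²⁷/(4π×(9.53×10¹¹)²) = 570 W m⁻².
At the subsolar point the surface absorbs S(1−A) and emits σT⁴ per unit area — no factor of 4, since only the local patch is in balance.
T = [570 × 0.65 / 5.67×10⁻⁸]^(1/4) = (6.54×10⁹)^(1/4) = 284 K.

T_ss ≈ 284 K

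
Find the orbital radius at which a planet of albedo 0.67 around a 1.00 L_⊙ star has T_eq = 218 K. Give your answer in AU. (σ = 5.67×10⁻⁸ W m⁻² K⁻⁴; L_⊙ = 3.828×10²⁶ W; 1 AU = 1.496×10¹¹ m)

L = 1.00 × 3.828×10²⁶ = 3.83×10²⁶ W.
From T_eq⁴ = L(1−A)/(16πσd²): d = √[L(1−A)/(16πσT_eq⁴)].
d = √[3.83×10²⁶ × 0.33 / (16π × 5.67×10⁻⁸ × (218)⁴)] = 1.40×10¹¹ m = 0.936 AU.

d ≈ 0.936 AU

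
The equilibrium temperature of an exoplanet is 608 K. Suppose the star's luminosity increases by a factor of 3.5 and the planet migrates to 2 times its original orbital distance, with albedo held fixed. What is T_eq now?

T_eq ∝ L^(1/4) · d^(−1/2).
T′ = 608 × 3.5^(1/4) / 2^(1/2) = 588 K.

T_eq ≈ 588 K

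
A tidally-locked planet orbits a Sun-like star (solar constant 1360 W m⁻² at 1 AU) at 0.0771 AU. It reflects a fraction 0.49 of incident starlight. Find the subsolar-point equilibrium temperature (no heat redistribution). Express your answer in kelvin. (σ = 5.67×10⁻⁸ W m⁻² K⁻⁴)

Flux at 0.0771 AU: S = 1360/0.0771² = 2.29×10⁵ W m⁻².
At the subsolar point the surface absorbs S(1−A) and emits σT⁴ per unit area — no factor of 4, since only the local patch is in balance.
T = [2.29×10⁵ × 0.51 / 5.67×10⁻⁸]^(1/4) = (2.06×10¹²)^(1/4) = 1200 K.

T_ss ≈ 1200 K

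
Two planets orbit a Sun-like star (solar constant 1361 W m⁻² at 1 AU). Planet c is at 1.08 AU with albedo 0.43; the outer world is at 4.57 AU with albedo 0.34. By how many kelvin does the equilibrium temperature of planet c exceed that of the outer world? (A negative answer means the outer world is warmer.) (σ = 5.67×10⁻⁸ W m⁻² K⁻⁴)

ΔT ≈ 115.4 K

T_eq = [S₀(1−A)/(4σd²)]^(1/4), so T ∝ (1−A)^(1/4) / √d.
T₁ = [1361×0.57/(4×5.67×10⁻⁸×1.08²)]^(1/4) = 232.71 K.
T₂ = [1361×0.66/(4×5.67×10⁻⁸×4.57²)]^(1/4) = 117.35 K.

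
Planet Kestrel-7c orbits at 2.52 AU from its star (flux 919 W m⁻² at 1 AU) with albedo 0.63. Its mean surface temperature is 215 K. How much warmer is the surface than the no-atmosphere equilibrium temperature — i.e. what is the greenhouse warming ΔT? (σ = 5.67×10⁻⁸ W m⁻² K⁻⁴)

S = 919/2.52² = 144.7 W m⁻².
T_eq = [S(1−A)/(4σ)]^(1/4) = [144.7×0.37/(4×5.67×10⁻⁸)]^(1/4) = 124.0 K.
ΔT = T_surf − T_eq = 215 − 124.0.

ΔT ≈ 91.0 K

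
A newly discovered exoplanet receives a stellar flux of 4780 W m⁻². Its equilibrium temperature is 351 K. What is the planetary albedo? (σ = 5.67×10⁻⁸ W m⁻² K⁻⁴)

From T_eq⁴ = S(1−A)/(4σ): 1−A = 4σT_eq⁴/S.
1−A = 4 × 5.67×10⁻⁸ × (351)⁴ / 4780 = 0.720.

A ≈ 0.28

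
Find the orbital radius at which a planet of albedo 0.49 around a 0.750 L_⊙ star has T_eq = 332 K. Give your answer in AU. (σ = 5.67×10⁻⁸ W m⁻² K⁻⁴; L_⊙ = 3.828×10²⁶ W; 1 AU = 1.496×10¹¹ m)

L = 0.750 × 3.828×10²⁶ = 2.87×10²⁶ W.
From T_eq⁴ = L(1−A)/(16πσd²): d = √[L(1−A)/(16πσT_eq⁴)].
d = √[2.87×10²⁶ × 0.51 / (16π × 5.67×10⁻⁸ × (332)⁴)] = 6.50×10¹⁰ m = 0.435 AU.

d ≈ 0.435 AU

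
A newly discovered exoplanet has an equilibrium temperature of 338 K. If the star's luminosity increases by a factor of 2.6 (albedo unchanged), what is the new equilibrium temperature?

T_eq ≈ 429 K

T_eq ∝ L^(1/4) · d^(−1/2).
T′ = 338 × 2.6^(1/4) = 429 K.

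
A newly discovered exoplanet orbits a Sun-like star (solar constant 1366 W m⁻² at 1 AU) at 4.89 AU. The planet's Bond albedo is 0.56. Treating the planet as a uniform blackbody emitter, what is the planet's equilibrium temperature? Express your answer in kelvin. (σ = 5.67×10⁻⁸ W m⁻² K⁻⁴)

Flux at 4.89 AU: S = 1366/4.89² = 57.1 W m⁻².
Energy balance: absorbed = emitted ⇒ πR²·S(1−A) = 4πR²·σT_eq⁴, so T_eq⁴ = S(1−A)/(4σ).
T_eq = [57.1 × 0.44 / (4 × 5.67×10⁻⁸)]^(1/4) = (1.11×10⁸)^(1/4) = 103 K.

T_eq ≈ 103 K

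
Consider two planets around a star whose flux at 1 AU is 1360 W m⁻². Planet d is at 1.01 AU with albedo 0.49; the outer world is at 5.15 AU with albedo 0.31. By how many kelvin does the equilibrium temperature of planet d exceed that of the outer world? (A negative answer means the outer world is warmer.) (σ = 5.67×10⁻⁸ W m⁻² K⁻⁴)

ΔT ≈ 122.2 K

T_eq = [S₀(1−A)/(4σd²)]^(1/4), so T ∝ (1−A)^(1/4) / √d.
T₁ = [1360×0.51/(4×5.67×10⁻⁸×1.01²)]^(1/4) = 233.99 K.
T₂ = [1360×0.69/(4×5.67×10⁻⁸×5.15²)]^(1/4) = 111.76 K.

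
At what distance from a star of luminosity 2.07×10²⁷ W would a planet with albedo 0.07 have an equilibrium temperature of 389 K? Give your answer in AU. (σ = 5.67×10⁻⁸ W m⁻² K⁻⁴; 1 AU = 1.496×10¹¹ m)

d ≈ 1.15 AU

From T_eq⁴ = L(1−A)/(16πσd²): d = √[L(1−A)/(16πσT_eq⁴)].
d = √[2.07×10²⁷ × 0.93 / (16π × 5.67×10⁻⁸ × (389)⁴)] = 1.72×10¹¹ m = 1.15 AU.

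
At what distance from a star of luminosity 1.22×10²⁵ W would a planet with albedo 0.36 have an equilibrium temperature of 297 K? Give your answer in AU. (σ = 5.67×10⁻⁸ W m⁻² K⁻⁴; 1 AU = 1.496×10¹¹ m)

From T_eq⁴ = L(1−A)/(16πσd²): d = √[L(1−A)/(16πσT_eq⁴)].
d = √[1.22×10²⁵ × 0.64 / (16π × 5.67×10⁻⁸ × (297)⁴)] = 1.88×10¹⁰ m = 0.125 AU.

d ≈ 0.125 AU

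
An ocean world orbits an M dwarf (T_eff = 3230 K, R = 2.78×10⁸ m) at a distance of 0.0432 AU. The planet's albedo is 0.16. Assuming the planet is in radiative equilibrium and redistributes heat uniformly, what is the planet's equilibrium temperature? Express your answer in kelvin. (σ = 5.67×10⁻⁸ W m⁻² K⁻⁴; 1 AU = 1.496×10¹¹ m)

d = 0.0432 AU = 6.46×10⁹ m.
L = 4πR_⋆²σT_⋆⁴ = 4π(2.78×10⁸)² × 5.67×10⁻⁸ × (3230)⁴ = 5.99×10²⁴ W.
S = L/(4πd²) = 1.14×10⁴ W m⁻².
Energy balance: absorbed = emitted ⇒ πR²·S(1−A) = 4πR²·σT_eq⁴, so T_eq⁴ = S(1−A)/(4σ).
T_eq = [1.14×10⁴ × 0.84 / (4 × 5.67×10⁻⁸)]^(1/4) = (4.23×10¹⁰)^(1/4) = 453 K.

T_eq ≈ 453 K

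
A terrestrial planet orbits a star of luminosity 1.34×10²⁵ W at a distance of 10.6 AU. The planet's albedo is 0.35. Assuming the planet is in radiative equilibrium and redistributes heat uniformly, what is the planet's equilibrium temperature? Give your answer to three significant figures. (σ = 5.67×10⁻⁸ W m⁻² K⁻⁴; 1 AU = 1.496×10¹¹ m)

T_eq ≈ 33.2 K

d = 10.6 AU = 1.59×10¹² m.
Flux: S = L/(4πd²) = 1.34×10²⁵/(4π×(1.59×10¹²)²) = 0.424 W m⁻².
Energy balance: absorbed = emitted ⇒ πR²·S(1−A) = 4πR²·σT_eq⁴, so T_eq⁴ = S(1−A)/(4σ).
T_eq = [0.424 × 0.65 / (4 × 5.67×10⁻⁸)]^(1/4) = (1.22×10⁶)^(1/4) = 33.2 K.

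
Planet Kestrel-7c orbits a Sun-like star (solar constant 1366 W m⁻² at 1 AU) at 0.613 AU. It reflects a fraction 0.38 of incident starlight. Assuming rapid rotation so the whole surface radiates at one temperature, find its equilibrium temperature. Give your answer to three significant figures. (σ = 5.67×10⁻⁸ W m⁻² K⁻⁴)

T_eq ≈ 316 K

Flux at 0.613 AU: S = 1366/0.613² = 3640 W m⁻².
Energy balance: absorbed = emitted ⇒ πR²·S(1−A) = 4πR²·σT_eq⁴, so T_eq⁴ = S(1−A)/(4σ).
T_eq = [3640 × 0.62 / (4 × 5.67×10⁻⁸)]^(1/4) = (9.94×10⁹)^(1/4) = 316 K.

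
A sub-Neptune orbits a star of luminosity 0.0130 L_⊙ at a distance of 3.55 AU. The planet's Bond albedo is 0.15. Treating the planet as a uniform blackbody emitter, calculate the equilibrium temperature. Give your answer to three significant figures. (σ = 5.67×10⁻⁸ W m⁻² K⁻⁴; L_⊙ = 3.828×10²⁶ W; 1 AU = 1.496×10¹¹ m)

T_eq ≈ 47.9 K

d = 3.55 AU = 5.31×10¹¹ m.
L = 0.0130 × 3.828×10²⁶ = 4.98×10²⁴ W.
Flux: S = L/(4πd²) = 4.98×10²⁴/(4π×(5.31×10¹¹)²) = 1.40 W m⁻².
Energy balance: absorbed = emitted ⇒ πR²·S(1−A) = 4πR²·σT_eq⁴, so T_eq⁴ = S(1−A)/(4σ).
T_eq = [1.40 × 0.85 / (4 × 5.67×10⁻⁸)]^(1/4) = (5.26×10⁶)^(1/4) = 47.9 K.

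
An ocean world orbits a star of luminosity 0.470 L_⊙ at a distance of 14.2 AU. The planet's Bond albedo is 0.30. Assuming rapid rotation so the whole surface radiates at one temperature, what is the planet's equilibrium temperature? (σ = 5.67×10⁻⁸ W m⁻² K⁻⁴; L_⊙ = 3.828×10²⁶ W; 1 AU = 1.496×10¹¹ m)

d = 14.2 AU = 2.12×10¹² m.
L = 0.470 × 3.828×10²⁶ = 1.80×10²⁶ W.
Flux: S = L/(4πd²) = 1.80×10²⁶/(4π×(2.12×10¹²)²) = 3.17 W m⁻².
Energy balance: absorbed = emitted ⇒ πR²·S(1−A) = 4πR²·σT_eq⁴, so T_eq⁴ = S(1−A)/(4σ).
T_eq = [3.17 × 0.70 / (4 × 5.67×10⁻⁸)]^(1/4) = (9.79×10⁶)^(1/4) = 55.9 K.

T_eq ≈ 55.9 K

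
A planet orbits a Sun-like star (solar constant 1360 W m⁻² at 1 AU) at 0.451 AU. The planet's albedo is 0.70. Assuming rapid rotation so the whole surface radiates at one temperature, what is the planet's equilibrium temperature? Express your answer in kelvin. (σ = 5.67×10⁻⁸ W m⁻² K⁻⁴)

Flux at 0.451 AU: S = 1360/0.451² = 6690 W m⁻².
Energy balance: absorbed = emitted ⇒ πR²·S(1−A) = 4πR²·σT_eq⁴, so T_eq⁴ = S(1−A)/(4σ).
T_eq = [6690 × 0.30 / (4 × 5.67×10⁻⁸)]^(1/4) = (8.84×10⁹)^(1/4) = 307 K.

T_eq ≈ 307 K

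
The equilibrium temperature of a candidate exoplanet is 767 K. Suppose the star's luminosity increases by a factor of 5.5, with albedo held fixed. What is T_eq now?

T_eq ∝ L^(1/4) · d^(−1/2).
T′ = 767 × 5.5^(1/4) = 1170 K.

T_eq ≈ 1170 K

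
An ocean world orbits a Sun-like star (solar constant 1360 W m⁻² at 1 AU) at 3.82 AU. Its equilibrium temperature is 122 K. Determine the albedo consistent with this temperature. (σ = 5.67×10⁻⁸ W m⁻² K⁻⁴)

A ≈ 0.46

Flux at 3.82 AU: S = 1360/3.82² = 93.2 W m⁻².
From T_eq⁴ = S(1−A)/(4σ): 1−A = 4σT_eq⁴/S.
1−A = 4 × 5.67×10⁻⁸ × (122)⁴ / 93.2 = 0.539.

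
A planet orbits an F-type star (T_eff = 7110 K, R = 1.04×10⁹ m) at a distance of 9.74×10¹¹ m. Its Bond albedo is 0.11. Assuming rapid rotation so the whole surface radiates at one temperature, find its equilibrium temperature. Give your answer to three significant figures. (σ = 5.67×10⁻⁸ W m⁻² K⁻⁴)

T_eq ≈ 160 K

L = 4πR_⋆²σT_⋆⁴ = 4π(1.04×10⁹)² × 5.67×10⁻⁸ × (7110)⁴ = 1.97×10²⁷ W.
S = L/(4πd²) = 165 W m⁻².
Energy balance: absorbed = emitted ⇒ πR²·S(1−A) = 4πR²·σT_eq⁴, so T_eq⁴ = S(1−A)/(4σ).
T_eq = [165 × 0.89 / (4 × 5.67×10⁻⁸)]^(1/4) = (6.48×10⁸)^(1/4) = 160 K.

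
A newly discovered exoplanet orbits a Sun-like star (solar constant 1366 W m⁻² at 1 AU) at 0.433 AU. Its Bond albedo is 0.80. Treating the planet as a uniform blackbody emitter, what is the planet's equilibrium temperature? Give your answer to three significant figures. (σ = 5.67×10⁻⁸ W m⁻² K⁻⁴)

Flux at 0.433 AU: S = 1366/0.433² = 7290 W m⁻².
Energy balance: absorbed = emitted ⇒ πR²·S(1−A) = 4πR²·σT_eq⁴, so T_eq⁴ = S(1−A)/(4σ).
T_eq = [7290 × 0.20 / (4 × 5.67×10⁻⁸)]^(1/4) = (6.42×10⁹)^(1/4) = 283 K.

T_eq ≈ 283 K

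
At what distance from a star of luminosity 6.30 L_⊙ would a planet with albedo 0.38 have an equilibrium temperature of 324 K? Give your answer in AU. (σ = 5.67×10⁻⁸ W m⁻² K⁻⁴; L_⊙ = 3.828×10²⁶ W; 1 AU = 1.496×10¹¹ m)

d ≈ 1.46 AU

L = 6.30 × 3.828×10²⁶ = 2.41×10²⁷ W.
From T_eq⁴ = L(1−A)/(16πσd²): d = √[L(1−A)/(16πσT_eq⁴)].
d = √[2.41×10²⁷ × 0.62 / (16π × 5.67×10⁻⁸ × (324)⁴)] = 2.18×10¹¹ m = 1.46 AU.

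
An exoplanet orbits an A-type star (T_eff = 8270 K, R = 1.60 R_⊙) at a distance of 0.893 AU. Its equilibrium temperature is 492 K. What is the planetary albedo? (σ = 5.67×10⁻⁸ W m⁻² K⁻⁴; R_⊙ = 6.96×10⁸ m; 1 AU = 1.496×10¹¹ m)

A ≈ 0.28

R_⋆ = 1.60 × 6.96×10⁸ = 1.11×10⁹ m.
d = 0.893 AU = 1.34×10¹¹ m.
L = 4πR_⋆²σT_⋆⁴ = 4π(1.11×10⁹)² × 5.67×10⁻⁸ × (8270)⁴ = 4.13×10²⁷ W.
S = L/(4πd²) = 1.84×10⁴ W m⁻².
From T_eq⁴ = S(1−A)/(4σ): 1−A = 4σT_eq⁴/S.
1−A = 4 × 5.67×10⁻⁸ × (492)⁴ / 1.84×10⁴ = 0.721.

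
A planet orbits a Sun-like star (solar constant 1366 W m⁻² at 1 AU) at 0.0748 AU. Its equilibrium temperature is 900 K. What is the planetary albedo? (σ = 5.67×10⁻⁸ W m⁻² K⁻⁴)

Flux at 0.0748 AU: S = 1366/0.0748² = 2.44×10⁵ W m⁻².
From T_eq⁴ = S(1−A)/(4σ): 1−A = 4σT_eq⁴/S.
1−A = 4 × 5.67×10⁻⁸ × (900)⁴ / 2.44×10⁵ = 0.609.

A ≈ 0.39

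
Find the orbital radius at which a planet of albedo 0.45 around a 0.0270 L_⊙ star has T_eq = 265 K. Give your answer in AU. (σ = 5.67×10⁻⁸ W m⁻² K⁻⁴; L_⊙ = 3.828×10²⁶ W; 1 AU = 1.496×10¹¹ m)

d ≈ 0.134 AU

L = 0.0270 × 3.828×10²⁶ = 1.03×10²⁵ W.
From T_eq⁴ = L(1−A)/(16πσd²): d = √[L(1−A)/(16πσT_eq⁴)].
d = √[1.03×10²⁵ × 0.55 / (16π × 5.67×10⁻⁸ × (265)⁴)] = 2.01×10¹⁰ m = 0.134 AU.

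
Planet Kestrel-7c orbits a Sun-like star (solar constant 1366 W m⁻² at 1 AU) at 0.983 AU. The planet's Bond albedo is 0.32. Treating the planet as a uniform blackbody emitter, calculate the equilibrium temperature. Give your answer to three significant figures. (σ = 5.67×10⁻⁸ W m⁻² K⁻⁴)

Flux at 0.983 AU: S = 1366/0.983² = 1410 W m⁻².
Energy balance: absorbed = emitted ⇒ πR²·S(1−A) = 4πR²·σT_eq⁴, so T_eq⁴ = S(1−A)/(4σ).
T_eq = [1410 × 0.68 / (4 × 5.67×10⁻⁸)]^(1/4) = (4.24×10⁹)^(1/4) = 255 K.

T_eq ≈ 255 K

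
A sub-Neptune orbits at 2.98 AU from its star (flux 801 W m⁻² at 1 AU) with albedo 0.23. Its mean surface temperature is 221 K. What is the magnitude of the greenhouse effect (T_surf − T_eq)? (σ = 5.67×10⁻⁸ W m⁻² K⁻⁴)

ΔT ≈ 88.7 K

S = 801/2.98² = 90.20 W m⁻².
T_eq = [S(1−A)/(4σ)]^(1/4) = [90.20×0.77/(4×5.67×10⁻⁸)]^(1/4) = 132.3 K.
ΔT = T_surf − T_eq = 221 − 132.3.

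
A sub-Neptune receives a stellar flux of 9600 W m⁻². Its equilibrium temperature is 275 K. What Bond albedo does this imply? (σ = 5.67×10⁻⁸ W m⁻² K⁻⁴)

From T_eq⁴ = S(1−A)/(4σ): 1−A = 4σT_eq⁴/S.
1−A = 4 × 5.67×10⁻⁸ × (275)⁴ / 9600 = 0.135.

A ≈ 0.86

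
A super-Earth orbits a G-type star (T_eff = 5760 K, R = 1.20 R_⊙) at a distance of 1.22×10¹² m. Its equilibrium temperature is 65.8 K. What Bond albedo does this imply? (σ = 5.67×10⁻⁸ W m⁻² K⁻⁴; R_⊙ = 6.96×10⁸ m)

A ≈ 0.85

R_⋆ = 1.20 × 6.96×10⁸ = 8.35×10⁸ m.
L = 4πR_⋆²σT_⋆⁴ = 4π(8.35×10⁸)² × 5.67×10⁻⁸ × (5760)⁴ = 5.47×10²⁶ W.
S = L/(4πd²) = 29.3 W m⁻².
From T_eq⁴ = S(1−A)/(4σ): 1−A = 4σT_eq⁴/S.
1−A = 4 × 5.67×10⁻⁸ × (65.8)⁴ / 29.3 = 0.145.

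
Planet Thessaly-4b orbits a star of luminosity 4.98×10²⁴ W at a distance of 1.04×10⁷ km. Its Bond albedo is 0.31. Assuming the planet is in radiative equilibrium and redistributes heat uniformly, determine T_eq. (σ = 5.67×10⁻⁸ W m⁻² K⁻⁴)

T_eq ≈ 325 K

d = 1.04×10⁷ km = 1.04×10¹⁰ m.
Flux: S = L/(4πd²) = 4.98×10²⁴/(4π×(1.04×10¹⁰)²) = 3660 W m⁻².
Energy balance: absorbed = emitted ⇒ πR²·S(1−A) = 4πR²·σT_eq⁴, so T_eq⁴ = S(1−A)/(4σ).
T_eq = [3660 × 0.69 / (4 × 5.67×10⁻⁸)]^(1/4) = (1.11×10¹⁰)^(1/4) = 325 K.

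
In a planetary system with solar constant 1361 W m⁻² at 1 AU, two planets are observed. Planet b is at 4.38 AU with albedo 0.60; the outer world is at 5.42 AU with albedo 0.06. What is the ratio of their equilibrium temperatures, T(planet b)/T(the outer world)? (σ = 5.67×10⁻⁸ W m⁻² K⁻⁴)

T_eq = [S₀(1−A)/(4σd²)]^(1/4), so T ∝ (1−A)^(1/4) / √d.
T₁ = [1361×0.40/(4×5.67×10⁻⁸×4.38²)]^(1/4) = 105.76 K.
T₂ = [1361×0.94/(4×5.67×10⁻⁸×5.42²)]^(1/4) = 117.72 K.

T₁/T₂ ≈ 0.898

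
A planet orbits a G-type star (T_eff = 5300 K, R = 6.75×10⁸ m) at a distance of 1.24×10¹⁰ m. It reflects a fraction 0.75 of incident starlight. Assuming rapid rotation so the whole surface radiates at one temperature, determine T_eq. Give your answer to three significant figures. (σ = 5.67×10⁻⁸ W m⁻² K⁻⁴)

L = 4πR_⋆²σT_⋆⁴ = 4π(6.75×10⁸)² × 5.67×10⁻⁸ × (5300)⁴ = 2.56×10²⁶ W.
S = L/(4πd²) = 1.33×10⁵ W m⁻².
Energy balance: absorbed = emitted ⇒ πR²·S(1−A) = 4πR²·σT_eq⁴, so T_eq⁴ = S(1−A)/(4σ).
T_eq = [1.33×10⁵ × 0.25 / (4 × 5.67×10⁻⁸)]^(1/4) = (1.46×10¹¹)^(1/4) = 618 K.

T_eq ≈ 618 K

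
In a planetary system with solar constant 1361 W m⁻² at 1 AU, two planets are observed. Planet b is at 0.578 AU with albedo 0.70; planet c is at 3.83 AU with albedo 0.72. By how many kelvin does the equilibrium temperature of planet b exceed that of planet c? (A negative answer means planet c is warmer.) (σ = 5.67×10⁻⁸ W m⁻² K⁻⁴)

ΔT ≈ 167.5 K

T_eq = [S₀(1−A)/(4σd²)]^(1/4), so T ∝ (1−A)^(1/4) / √d.
T₁ = [1361×0.30/(4×5.67×10⁻⁸×0.578²)]^(1/4) = 270.94 K.
T₂ = [1361×0.28/(4×5.67×10⁻⁸×3.83²)]^(1/4) = 103.45 K.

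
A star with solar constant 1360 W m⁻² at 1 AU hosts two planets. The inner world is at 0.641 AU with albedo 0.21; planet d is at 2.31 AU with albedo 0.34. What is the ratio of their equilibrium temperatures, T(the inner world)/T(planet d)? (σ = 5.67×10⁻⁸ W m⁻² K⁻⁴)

T_eq = [S₀(1−A)/(4σd²)]^(1/4), so T ∝ (1−A)^(1/4) / √d.
T₁ = [1360×0.79/(4×5.67×10⁻⁸×0.641²)]^(1/4) = 327.68 K.
T₂ = [1360×0.66/(4×5.67×10⁻⁸×2.31²)]^(1/4) = 165.03 K.

T₁/T₂ ≈ 1.986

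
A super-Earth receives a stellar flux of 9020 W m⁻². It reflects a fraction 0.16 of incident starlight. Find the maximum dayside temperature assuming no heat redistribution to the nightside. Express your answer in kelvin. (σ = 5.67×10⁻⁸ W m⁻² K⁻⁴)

With no redistribution each surface element balances locally: S(1−A) = σT⁴.
T = [9020 × 0.84 / 5.67×10⁻⁸]^(1/4) = (1.34×10¹¹)^(1/4) = 605 K.

T_ss ≈ 605 K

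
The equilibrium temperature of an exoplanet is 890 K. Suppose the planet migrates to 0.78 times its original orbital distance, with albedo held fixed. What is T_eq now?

T_eq ∝ L^(1/4) · d^(−1/2).
T′ = 890 / 0.78^(1/2) = 1010 K.

T_eq ≈ 1010 K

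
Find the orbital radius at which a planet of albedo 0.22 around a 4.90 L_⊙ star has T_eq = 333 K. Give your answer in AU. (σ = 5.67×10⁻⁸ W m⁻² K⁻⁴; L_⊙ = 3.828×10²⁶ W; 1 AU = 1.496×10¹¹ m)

d ≈ 1.37 AU

L = 4.90 × 3.828×10²⁶ = 1.88×10²⁷ W.
From T_eq⁴ = L(1−A)/(16πσd²): d = √[L(1−A)/(16πσT_eq⁴)].
d = √[1.88×10²⁷ × 0.78 / (16π × 5.67×10⁻⁸ × (333)⁴)] = 2.04×10¹¹ m = 1.37 AU.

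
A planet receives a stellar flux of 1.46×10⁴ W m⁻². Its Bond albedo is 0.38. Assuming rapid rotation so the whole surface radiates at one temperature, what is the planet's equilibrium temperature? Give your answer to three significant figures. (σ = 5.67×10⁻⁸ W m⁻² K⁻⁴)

T_eq ≈ 447 K

Energy balance: absorbed = emitted ⇒ πR²·S(1−A) = 4πR²·σT_eq⁴, so T_eq⁴ = S(1−A)/(4σ).
T_eq = [1.46×10⁴ × 0.62 / (4 × 5.67×10⁻⁸)]^(1/4) = (3.99×10¹⁰)^(1/4) = 447 K.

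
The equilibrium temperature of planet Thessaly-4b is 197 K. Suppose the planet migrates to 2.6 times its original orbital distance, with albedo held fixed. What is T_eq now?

T_eq ≈ 122 K

T_eq ∝ L^(1/4) · d^(−1/2).
T′ = 197 / 2.6^(1/2) = 122 K.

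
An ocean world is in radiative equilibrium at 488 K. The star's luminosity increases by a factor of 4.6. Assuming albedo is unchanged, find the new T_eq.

T_eq ∝ L^(1/4) · d^(−1/2).
T′ = 488 × 4.6^(1/4) = 715 K.

T_eq ≈ 715 K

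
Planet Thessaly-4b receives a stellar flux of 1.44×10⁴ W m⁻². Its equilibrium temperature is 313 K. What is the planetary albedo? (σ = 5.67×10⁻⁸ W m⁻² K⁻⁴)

From T_eq⁴ = S(1−A)/(4σ): 1−A = 4σT_eq⁴/S.
1−A = 4 × 5.67×10⁻⁸ × (313)⁴ / 1.44×10⁴ = 0.151.

A ≈ 0.85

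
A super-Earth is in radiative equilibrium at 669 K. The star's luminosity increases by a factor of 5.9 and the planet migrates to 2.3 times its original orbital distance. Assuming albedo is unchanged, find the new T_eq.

T_eq ∝ L^(1/4) · d^(−1/2).
T′ = 669 × 5.9^(1/4) / 2.3^(1/2) = 688 K.

T_eq ≈ 688 K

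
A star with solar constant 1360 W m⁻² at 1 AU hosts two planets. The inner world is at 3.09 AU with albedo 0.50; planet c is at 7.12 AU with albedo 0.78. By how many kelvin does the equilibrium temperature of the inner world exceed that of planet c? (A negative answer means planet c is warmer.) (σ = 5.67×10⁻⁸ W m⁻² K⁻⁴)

ΔT ≈ 61.7 K

T_eq = [S₀(1−A)/(4σd²)]^(1/4), so T ∝ (1−A)^(1/4) / √d.
T₁ = [1360×0.50/(4×5.67×10⁻⁸×3.09²)]^(1/4) = 133.12 K.
T₂ = [1360×0.22/(4×5.67×10⁻⁸×7.12²)]^(1/4) = 71.42 K.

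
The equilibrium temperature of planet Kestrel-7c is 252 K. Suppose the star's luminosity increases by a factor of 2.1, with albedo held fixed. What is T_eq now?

T_eq ∝ L^(1/4) · d^(−1/2).
T′ = 252 × 2.1^(1/4) = 303 K.

T_eq ≈ 303 K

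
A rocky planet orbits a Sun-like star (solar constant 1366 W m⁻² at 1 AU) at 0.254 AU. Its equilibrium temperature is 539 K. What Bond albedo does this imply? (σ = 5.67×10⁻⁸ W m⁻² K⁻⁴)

A ≈ 0.10

Flux at 0.254 AU: S = 1366/0.254² = 2.12×10⁴ W m⁻².
From T_eq⁴ = S(1−A)/(4σ): 1−A = 4σT_eq⁴/S.
1−A = 4 × 5.67×10⁻⁸ × (539)⁴ / 2.12×10⁴ = 0.904.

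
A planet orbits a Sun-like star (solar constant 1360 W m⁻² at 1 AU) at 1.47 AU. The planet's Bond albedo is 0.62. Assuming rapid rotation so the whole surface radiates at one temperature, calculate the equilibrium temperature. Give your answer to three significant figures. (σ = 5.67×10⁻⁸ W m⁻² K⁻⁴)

Flux at 1.47 AU: S = 1360/1.47² = 629 W m⁻².
Energy balance: absorbed = emitted ⇒ πR²·S(1−A) = 4πR²·σT_eq⁴, so T_eq⁴ = S(1−A)/(4σ).
T_eq = [629 × 0.38 / (4 × 5.67×10⁻⁸)]^(1/4) = (1.05×10⁹)^(1/4) = 180 K.

T_eq ≈ 180 K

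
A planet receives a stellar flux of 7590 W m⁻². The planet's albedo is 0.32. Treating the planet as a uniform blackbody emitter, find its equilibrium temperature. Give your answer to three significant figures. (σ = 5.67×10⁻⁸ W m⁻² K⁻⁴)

T_eq ≈ 388 K

Energy balance: absorbed = emitted ⇒ πR²·S(1−A) = 4πR²·σT_eq⁴, so T_eq⁴ = S(1−A)/(4σ).
T_eq = [7590 × 0.68 / (4 × 5.67×10⁻⁸)]^(1/4) = (2.28×10¹⁰)^(1/4) = 388 K.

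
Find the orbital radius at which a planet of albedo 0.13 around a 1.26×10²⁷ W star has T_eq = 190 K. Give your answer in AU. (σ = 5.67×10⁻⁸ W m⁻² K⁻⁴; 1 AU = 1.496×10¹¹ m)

From T_eq⁴ = L(1−A)/(16πσd²): d = √[L(1−A)/(16πσT_eq⁴)].
d = √[1.26×10²⁷ × 0.87 / (16π × 5.67×10⁻⁸ × (190)⁴)] = 5.43×10¹¹ m = 3.63 AU.

d ≈ 3.63 AU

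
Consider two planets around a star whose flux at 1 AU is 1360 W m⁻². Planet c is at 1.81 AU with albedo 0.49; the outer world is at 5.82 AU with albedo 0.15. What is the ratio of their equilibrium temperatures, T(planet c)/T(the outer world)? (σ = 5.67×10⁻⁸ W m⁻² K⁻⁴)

T₁/T₂ ≈ 1.578

T_eq = [S₀(1−A)/(4σd²)]^(1/4), so T ∝ (1−A)^(1/4) / √d.
T₁ = [1360×0.51/(4×5.67×10⁻⁸×1.81²)]^(1/4) = 174.79 K.
T₂ = [1360×0.85/(4×5.67×10⁻⁸×5.82²)]^(1/4) = 110.76 K.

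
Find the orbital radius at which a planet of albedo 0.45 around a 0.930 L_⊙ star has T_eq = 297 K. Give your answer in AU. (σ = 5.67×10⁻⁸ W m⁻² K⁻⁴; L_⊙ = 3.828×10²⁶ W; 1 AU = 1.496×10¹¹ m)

d ≈ 0.628 AU

L = 0.930 × 3.828×10²⁶ = 3.56×10²⁶ W.
From T_eq⁴ = L(1−A)/(16πσd²): d = √[L(1−A)/(16πσT_eq⁴)].
d = √[3.56×10²⁶ × 0.55 / (16π × 5.67×10⁻⁸ × (297)⁴)] = 9.40×10¹⁰ m = 0.628 AU.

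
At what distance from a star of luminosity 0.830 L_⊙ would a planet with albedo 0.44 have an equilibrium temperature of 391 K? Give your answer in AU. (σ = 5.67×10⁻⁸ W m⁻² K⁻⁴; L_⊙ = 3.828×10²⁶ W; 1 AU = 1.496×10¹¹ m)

d ≈ 0.345 AU

L = 0.830 × 3.828×10²⁶ = 3.18×10²⁶ W.
From T_eq⁴ = L(1−A)/(16πσd²): d = √[L(1−A)/(16πσT_eq⁴)].
d = √[3.18×10²⁶ × 0.56 / (16π × 5.67×10⁻⁸ × (391)⁴)] = 5.17×10¹⁰ m = 0.345 AU.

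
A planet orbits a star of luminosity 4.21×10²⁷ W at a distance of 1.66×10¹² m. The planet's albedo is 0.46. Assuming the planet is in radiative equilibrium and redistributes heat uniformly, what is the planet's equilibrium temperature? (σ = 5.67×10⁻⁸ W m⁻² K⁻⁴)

Flux: S = L/(4πd²) = 4.21×10²⁷/(4π×(1.66×10¹²)²) = 122 W m⁻².
Energy balance: absorbed = emitted ⇒ πR²·S(1−A) = 4πR²·σT_eq⁴, so T_eq⁴ = S(1−A)/(4σ).
T_eq = [122 × 0.54 / (4 × 5.67×10⁻⁸)]^(1/4) = (2.89×10⁸)^(1/4) = 130 K.

T_eq ≈ 130 K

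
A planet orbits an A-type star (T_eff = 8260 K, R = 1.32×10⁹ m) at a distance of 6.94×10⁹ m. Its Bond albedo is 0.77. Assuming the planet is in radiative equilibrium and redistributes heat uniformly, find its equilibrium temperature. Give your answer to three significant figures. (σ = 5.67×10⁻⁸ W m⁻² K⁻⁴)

T_eq ≈ 1760 K

L = 4πR_⋆²σT_⋆⁴ = 4π(1.32×10⁹)² × 5.67×10⁻⁸ × (8260)⁴ = 5.78×10²⁷ W.
S = L/(4πd²) = 9.55×10⁶ W m⁻².
Energy balance: absorbed = emitted ⇒ πR²·S(1−A) = 4πR²·σT_eq⁴, so T_eq⁴ = S(1−A)/(4σ).
T_eq = [9.55×10⁶ × 0.23 / (4 × 5.67×10⁻⁸)]^(1/4) = (9.68×10¹²)^(1/4) = 1760 K.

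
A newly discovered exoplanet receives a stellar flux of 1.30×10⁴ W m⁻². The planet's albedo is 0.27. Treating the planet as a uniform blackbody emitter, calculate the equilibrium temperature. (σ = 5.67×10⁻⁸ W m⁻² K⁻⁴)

Energy balance: absorbed = emitted ⇒ πR²·S(1−A) = 4πR²·σT_eq⁴, so T_eq⁴ = S(1−A)/(4σ).
T_eq = [1.30×10⁴ × 0.73 / (4 × 5.67×10⁻⁸)]^(1/4) = (4.18×10¹⁰)^(1/4) = 452 K.

T_eq ≈ 452 K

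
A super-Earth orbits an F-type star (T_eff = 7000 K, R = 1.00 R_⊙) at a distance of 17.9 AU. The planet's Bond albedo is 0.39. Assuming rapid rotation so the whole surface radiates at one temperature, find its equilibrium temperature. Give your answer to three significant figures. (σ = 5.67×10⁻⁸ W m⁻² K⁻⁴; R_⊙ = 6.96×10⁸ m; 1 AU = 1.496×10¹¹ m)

R_⋆ = 1.00 × 6.96×10⁸ = 6.96×10⁸ m.
d = 17.9 AU = 2.68×10¹² m.
L = 4πR_⋆²σT_⋆⁴ = 4π(6.96×10⁸)² × 5.67×10⁻⁸ × (7000)⁴ = 8.29×10²⁶ W.
S = L/(4πd²) = 9.20 W m⁻².
Energy balance: absorbed = emitted ⇒ πR²·S(1−A) = 4πR²·σT_eq⁴, so T_eq⁴ = S(1−A)/(4σ).
T_eq = [9.20 × 0.61 / (4 × 5.67×10⁻⁸)]^(1/4) = (2.47×10⁷)^(1/4) = 70.5 K.

T_eq ≈ 70.5 K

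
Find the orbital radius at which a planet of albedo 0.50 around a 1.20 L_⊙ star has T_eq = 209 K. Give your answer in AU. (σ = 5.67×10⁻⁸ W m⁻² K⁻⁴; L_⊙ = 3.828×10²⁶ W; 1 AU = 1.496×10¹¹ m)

d ≈ 1.37 AU

L = 1.20 × 3.828×10²⁶ = 4.59×10²⁶ W.
From T_eq⁴ = L(1−A)/(16πσd²): d = √[L(1−A)/(16πσT_eq⁴)].
d = √[4.59×10²⁶ × 0.50 / (16π × 5.67×10⁻⁸ × (209)⁴)] = 2.06×10¹¹ m = 1.37 AU.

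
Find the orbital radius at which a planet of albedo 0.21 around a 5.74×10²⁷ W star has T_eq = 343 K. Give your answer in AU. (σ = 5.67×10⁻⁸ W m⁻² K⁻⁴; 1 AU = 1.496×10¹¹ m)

From T_eq⁴ = L(1−A)/(16πσd²): d = √[L(1−A)/(16πσT_eq⁴)].
d = √[5.74×10²⁷ × 0.79 / (16π × 5.67×10⁻⁸ × (343)⁴)] = 3.39×10¹¹ m = 2.27 AU.

d ≈ 2.27 AU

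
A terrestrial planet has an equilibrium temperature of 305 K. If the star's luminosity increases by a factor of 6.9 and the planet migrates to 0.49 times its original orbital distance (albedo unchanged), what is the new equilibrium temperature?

T_eq ∝ L^(1/4) · d^(−1/2).
T′ = 305 × 6.9^(1/4) / 0.49^(1/2) = 706 K.

T_eq ≈ 706 K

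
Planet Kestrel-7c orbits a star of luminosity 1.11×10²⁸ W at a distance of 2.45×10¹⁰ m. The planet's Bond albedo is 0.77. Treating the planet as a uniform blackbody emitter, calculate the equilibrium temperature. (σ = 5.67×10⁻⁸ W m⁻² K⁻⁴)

T_eq ≈ 1110 K

Flux: S = L/(4πd²) = 1.11×10²⁸/(4π×(2.45×10¹⁰)²) = 1.47×10⁶ W m⁻².
Energy balance: absorbed = emitted ⇒ πR²·S(1−A) = 4πR²·σT_eq⁴, so T_eq⁴ = S(1−A)/(4σ).
T_eq = [1.47×10⁶ × 0.23 / (4 × 5.67×10⁻⁸)]^(1/4) = (1.49×10¹²)^(1/4) = 1110 K.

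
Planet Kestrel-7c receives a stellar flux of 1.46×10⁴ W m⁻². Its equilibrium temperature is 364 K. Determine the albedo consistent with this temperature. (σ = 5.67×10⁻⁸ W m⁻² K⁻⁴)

A ≈ 0.73

From T_eq⁴ = S(1−A)/(4σ): 1−A = 4σT_eq⁴/S.
1−A = 4 × 5.67×10⁻⁸ × (364)⁴ / 1.46×10⁴ = 0.273.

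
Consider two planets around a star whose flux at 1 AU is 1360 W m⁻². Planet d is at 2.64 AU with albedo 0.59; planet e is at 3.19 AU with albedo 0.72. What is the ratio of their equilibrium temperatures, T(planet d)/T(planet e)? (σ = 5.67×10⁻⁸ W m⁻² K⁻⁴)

T₁/T₂ ≈ 1.209

T_eq = [S₀(1−A)/(4σd²)]^(1/4), so T ∝ (1−A)^(1/4) / √d.
T₁ = [1360×0.41/(4×5.67×10⁻⁸×2.64²)]^(1/4) = 137.05 K.
T₂ = [1360×0.28/(4×5.67×10⁻⁸×3.19²)]^(1/4) = 113.34 K.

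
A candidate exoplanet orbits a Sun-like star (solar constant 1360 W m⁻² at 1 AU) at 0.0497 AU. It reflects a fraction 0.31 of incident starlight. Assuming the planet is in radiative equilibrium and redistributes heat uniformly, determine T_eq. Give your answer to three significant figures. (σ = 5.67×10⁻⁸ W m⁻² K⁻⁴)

T_eq ≈ 1140 K

Flux at 0.0497 AU: S = 1360/0.0497² = 5.51×10⁵ W m⁻².
Energy balance: absorbed = emitted ⇒ πR²·S(1−A) = 4πR²·σT_eq⁴, so T_eq⁴ = S(1−A)/(4σ).
T_eq = [5.51×10⁵ × 0.69 / (4 × 5.67×10⁻⁸)]^(1/4) = (1.68×10¹²)^(1/4) = 1140 K.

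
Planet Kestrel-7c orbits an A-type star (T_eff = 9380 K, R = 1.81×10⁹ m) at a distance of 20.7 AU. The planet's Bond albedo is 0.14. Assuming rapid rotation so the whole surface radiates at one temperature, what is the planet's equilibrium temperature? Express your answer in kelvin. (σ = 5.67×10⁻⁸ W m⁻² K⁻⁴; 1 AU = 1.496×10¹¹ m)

T_eq ≈ 154 K

d = 20.7 AU = 3.10×10¹² m.
L = 4πR_⋆²σT_⋆⁴ = 4π(1.81×10⁹)² × 5.67×10⁻⁸ × (9380)⁴ = 1.81×10²⁸ W.
S = L/(4πd²) = 150 W m⁻².
Energy balance: absorbed = emitted ⇒ πR²·S(1−A) = 4πR²·σT_eq⁴, so T_eq⁴ = S(1−A)/(4σ).
T_eq = [150 × 0.86 / (4 × 5.67×10⁻⁸)]^(1/4) = (5.69×10⁸)^(1/4) = 154 K.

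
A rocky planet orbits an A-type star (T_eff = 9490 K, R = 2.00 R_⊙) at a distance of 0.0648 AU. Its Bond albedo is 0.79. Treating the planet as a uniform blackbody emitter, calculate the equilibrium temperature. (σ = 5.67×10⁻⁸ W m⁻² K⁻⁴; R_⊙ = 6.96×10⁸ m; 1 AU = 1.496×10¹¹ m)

T_eq ≈ 1720 K

R_⋆ = 2.00 × 6.96×10⁸ = 1.39×10⁹ m.
d = 0.0648 AU = 9.69×10⁹ m.
L = 4πR_⋆²σT_⋆⁴ = 4π(1.39×10⁹)² × 5.67×10⁻⁸ × (9490)⁴ = 1.12×10²⁸ W.
S = L/(4πd²) = 9.48×10⁶ W m⁻².
Energy balance: absorbed = emitted ⇒ πR²·S(1−A) = 4πR²·σT_eq⁴, so T_eq⁴ = S(1−A)/(4σ).
T_eq = [9.48×10⁶ × 0.21 / (4 × 5.67×10⁻⁸)]^(1/4) = (8.78×10¹²)^(1/4) = 1720 K.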